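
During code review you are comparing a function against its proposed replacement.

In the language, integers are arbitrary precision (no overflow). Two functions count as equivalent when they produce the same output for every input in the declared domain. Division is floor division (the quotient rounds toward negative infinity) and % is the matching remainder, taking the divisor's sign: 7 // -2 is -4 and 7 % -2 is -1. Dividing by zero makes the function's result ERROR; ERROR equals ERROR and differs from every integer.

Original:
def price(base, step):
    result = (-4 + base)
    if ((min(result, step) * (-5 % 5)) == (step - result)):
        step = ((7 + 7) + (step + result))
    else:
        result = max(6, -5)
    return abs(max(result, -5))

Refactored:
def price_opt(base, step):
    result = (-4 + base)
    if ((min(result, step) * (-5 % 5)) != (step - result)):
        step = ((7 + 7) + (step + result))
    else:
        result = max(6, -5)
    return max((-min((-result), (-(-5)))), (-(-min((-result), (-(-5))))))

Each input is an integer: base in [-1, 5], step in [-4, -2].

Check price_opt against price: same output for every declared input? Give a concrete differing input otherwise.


Run the pair on base=-1, step=-4.
price: result = -5; ((min(result, step) * (-5 % 5)) == (step - result)) -> false; result = 6; return 6
price_opt: result = -5; ((min(result, step) * (-5 % 5)) != (step - result)) -> true; step = 5; return 5
6 != 5, so the rewrite changes behavior.
verdict: not equivalent; witness: base=-1, step=-4


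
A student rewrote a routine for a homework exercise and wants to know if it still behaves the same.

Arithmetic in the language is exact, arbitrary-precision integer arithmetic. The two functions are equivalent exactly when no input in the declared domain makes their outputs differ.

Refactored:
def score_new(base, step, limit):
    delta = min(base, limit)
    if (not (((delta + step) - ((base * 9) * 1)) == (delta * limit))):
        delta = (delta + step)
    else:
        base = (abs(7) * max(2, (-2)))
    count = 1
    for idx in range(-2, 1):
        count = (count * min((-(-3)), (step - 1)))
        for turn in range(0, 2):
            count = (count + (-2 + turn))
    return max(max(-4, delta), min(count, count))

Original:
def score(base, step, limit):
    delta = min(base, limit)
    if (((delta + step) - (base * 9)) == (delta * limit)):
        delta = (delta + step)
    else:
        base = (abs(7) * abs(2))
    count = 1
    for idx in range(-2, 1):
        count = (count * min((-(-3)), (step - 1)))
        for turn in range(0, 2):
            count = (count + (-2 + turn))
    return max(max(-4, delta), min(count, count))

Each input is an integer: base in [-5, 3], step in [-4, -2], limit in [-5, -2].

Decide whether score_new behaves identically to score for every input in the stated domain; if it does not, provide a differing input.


Take base=-3, step=-4, limit=-3.
score: delta := -3 | (((delta + step) - (base * 9)) == (delta * limit)): false | base := 14 | count := 1 | iter idx=-2: | count := -5 | iter turn=0: | count := -7 | iter turn=1: | count := -8 | iter idx=-1: | count := 40 | iter turn=0: | count := 38 | iter turn=1: | count := 37 | iter idx=0: | count := -185 | iter turn=0: | count := -187 | iter turn=1: | count := -188 | result -3
score_new: delta := -3 | (not (((delta + step) - ((base * 9) * 1)) == (delta * limit))): true | delta := -7 | count := 1 | iter idx=-2: | count := -5 | iter turn=0: | count := -7 | iter turn=1: | count := -8 | iter idx=-1: | count := 40 | iter turn=0: | count := 38 | iter turn=1: | count := 37 | iter idx=0: | count := -185 | iter turn=0: | count := -187 | iter turn=1: | count := -188 | result -4
-3 != -4, so the rewrite changes behavior.
verdict: not equivalent; witness: base=-3, step=-4, limit=-3


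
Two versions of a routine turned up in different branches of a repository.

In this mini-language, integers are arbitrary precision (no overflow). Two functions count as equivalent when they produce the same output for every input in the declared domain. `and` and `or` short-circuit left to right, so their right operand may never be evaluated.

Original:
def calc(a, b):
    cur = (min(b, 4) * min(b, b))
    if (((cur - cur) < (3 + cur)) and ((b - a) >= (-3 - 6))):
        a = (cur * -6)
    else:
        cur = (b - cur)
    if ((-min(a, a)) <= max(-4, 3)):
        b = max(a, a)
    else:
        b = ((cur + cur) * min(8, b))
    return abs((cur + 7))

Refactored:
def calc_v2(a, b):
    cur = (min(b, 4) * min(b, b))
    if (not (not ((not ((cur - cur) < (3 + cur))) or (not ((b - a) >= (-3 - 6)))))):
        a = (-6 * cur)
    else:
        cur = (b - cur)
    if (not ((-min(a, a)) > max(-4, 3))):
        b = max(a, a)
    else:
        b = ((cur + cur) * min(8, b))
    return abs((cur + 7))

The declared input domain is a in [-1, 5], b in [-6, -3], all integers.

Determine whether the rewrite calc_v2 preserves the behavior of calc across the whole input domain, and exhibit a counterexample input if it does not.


On input a=-1, b=-6, calc returns 43 while calc_v2 returns 35.
verdict: not equivalent; witness: a=-1, b=-6


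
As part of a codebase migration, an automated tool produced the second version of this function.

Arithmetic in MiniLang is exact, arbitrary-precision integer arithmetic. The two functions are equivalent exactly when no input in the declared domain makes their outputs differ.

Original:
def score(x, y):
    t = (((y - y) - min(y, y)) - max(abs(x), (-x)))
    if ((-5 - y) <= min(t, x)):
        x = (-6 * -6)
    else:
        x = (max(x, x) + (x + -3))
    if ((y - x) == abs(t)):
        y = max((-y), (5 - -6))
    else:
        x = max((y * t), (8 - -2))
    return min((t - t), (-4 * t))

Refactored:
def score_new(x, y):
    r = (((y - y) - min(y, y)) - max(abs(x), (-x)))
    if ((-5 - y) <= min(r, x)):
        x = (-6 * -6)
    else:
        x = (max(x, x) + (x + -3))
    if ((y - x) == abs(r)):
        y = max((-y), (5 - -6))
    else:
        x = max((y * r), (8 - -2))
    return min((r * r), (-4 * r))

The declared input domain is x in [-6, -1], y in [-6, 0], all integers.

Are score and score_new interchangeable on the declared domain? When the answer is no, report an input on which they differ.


The rewrite breaks on x=-6, y=-5, where the results are 0 and 1.
score: t=-1, then ((-5 - y) <= min(t, x)) is false, then x=-15, then ((y - x) == abs(t)) is false, then x=10, then returns 0
score_new: r=-1, then ((-5 - y) <= min(r, x)) is false, then x=-15, then ((y - x) == abs(r)) is false, then x=10, then returns 1
verdict: not equivalent; witness: x=-6, y=-5


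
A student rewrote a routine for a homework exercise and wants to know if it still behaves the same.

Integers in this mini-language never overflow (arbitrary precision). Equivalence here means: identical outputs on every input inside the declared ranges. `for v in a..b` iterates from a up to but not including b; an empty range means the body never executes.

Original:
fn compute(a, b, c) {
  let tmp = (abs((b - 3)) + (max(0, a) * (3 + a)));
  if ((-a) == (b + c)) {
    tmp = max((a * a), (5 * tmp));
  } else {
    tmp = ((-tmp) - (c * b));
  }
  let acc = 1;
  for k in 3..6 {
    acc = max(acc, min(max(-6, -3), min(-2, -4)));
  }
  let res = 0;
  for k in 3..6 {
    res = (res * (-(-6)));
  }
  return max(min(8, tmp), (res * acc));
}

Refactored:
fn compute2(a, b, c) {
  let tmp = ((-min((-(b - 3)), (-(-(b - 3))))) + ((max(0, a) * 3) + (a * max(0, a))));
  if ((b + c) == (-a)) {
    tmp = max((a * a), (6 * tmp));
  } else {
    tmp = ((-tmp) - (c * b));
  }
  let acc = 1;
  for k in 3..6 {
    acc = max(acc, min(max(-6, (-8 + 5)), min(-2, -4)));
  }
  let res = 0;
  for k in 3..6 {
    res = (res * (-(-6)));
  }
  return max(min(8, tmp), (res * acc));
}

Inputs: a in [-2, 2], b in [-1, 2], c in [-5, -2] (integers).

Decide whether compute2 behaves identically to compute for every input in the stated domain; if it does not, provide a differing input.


a=0, b=2, c=-2 yields 5 from compute but 6 from compute2.
verdict: not equivalent; witness: a=0, b=2, c=-2


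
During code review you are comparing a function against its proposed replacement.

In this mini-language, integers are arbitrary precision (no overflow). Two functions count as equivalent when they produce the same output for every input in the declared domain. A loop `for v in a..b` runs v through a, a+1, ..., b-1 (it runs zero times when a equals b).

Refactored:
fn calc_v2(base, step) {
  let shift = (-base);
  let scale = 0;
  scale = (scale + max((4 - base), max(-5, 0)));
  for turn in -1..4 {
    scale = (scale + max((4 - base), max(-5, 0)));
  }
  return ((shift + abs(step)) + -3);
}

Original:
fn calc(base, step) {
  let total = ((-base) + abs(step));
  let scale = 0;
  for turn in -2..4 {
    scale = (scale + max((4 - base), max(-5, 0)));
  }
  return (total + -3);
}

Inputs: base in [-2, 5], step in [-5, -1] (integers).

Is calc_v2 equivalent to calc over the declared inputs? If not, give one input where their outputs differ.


The two versions differ — the changes include local variable names differ; also arithmetic usage differs; also constant usage differs; also loop structure differs; also statement counts differ; also min/max/abs usage differs.
Tracing base=1, step=-4: calc: total becomes 3; next scale becomes 0; next at turn=-2:; next scale becomes 3; next at turn=-1:; next scale becomes 6; next at turn=0:; next scale becomes 9; next at turn=1:; next scale becomes 12; next at turn=2:; next scale becomes 15; next at turn=3:; next scale becomes 18; next final value 0 | calc_v2: shift becomes -1; next scale becomes 0; next scale becomes 3; next at turn=-1:; next scale becomes 6; next at turn=0:; next scale becomes 9; next at turn=1:; next scale becomes 12; next at turn=2:; next scale becomes 15; next at turn=3:; next scale becomes 18; next final value 0 — matching result 0.
Checked all 40 inputs in the declared domain: the outputs agree on every one.
verdict: equivalent


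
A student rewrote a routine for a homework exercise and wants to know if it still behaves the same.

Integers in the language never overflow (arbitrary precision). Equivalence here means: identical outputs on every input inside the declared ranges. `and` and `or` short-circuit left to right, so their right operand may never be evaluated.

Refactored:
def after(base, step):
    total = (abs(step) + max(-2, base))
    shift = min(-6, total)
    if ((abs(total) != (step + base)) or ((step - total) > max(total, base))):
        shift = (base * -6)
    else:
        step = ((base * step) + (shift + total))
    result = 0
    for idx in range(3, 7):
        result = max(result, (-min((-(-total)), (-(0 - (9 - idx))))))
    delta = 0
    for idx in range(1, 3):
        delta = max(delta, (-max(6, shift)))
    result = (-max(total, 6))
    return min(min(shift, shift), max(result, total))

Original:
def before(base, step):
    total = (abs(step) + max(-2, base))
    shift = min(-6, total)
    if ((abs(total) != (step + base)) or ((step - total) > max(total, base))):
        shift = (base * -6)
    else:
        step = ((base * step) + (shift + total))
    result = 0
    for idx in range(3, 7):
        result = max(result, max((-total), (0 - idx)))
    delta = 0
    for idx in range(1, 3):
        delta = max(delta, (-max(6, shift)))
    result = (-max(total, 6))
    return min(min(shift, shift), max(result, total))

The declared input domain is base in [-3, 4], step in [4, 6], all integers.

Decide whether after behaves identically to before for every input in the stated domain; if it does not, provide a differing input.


Although arithmetic usage differs, and constant usage differs, and min/max/abs usage differs, 24/24 inputs agree.
verdict: equivalent


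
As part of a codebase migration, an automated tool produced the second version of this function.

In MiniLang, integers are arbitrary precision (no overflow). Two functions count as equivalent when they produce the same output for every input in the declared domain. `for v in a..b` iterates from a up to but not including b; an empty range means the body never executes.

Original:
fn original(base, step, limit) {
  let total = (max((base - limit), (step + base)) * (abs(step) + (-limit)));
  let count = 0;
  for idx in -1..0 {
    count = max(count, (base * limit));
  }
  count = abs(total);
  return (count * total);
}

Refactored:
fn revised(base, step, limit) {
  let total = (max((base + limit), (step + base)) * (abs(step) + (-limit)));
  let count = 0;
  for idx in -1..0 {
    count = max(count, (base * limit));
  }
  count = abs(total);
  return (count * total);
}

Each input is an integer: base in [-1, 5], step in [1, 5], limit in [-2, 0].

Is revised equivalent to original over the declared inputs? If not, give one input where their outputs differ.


The rewrite breaks on base=-1, step=1, limit=-2, where the results are 9 and 0.
original: total=3, then count=0, then (idx=-1), then count=2, then count=3, then returns 9
revised: total=0, then count=0, then (idx=-1), then count=2, then count=0, then returns 0
verdict: not equivalent; witness: base=-1, step=1, limit=-2


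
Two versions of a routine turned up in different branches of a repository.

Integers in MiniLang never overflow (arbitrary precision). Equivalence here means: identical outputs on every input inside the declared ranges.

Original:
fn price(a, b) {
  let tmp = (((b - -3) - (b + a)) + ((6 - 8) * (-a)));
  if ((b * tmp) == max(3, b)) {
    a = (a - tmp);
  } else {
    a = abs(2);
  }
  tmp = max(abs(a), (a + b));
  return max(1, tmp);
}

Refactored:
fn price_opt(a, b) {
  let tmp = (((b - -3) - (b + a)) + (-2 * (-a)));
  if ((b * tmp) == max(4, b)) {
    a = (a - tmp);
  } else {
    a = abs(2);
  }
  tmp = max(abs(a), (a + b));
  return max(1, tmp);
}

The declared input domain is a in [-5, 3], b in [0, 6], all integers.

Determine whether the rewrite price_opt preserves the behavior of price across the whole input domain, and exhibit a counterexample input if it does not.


Take a=-2, b=3.
price: tmp becomes 1; next ((b * tmp) == max(3, b)) evaluates to true; next a becomes -3; next tmp becomes 3; next final value 3
price_opt: tmp becomes 1; next ((b * tmp) == max(4, b)) evaluates to false; next a becomes 2; next tmp becomes 5; next final value 5
3 and 5 differ, so these are not the same function on this domain.
verdict: not equivalent; witness: a=-2, b=3


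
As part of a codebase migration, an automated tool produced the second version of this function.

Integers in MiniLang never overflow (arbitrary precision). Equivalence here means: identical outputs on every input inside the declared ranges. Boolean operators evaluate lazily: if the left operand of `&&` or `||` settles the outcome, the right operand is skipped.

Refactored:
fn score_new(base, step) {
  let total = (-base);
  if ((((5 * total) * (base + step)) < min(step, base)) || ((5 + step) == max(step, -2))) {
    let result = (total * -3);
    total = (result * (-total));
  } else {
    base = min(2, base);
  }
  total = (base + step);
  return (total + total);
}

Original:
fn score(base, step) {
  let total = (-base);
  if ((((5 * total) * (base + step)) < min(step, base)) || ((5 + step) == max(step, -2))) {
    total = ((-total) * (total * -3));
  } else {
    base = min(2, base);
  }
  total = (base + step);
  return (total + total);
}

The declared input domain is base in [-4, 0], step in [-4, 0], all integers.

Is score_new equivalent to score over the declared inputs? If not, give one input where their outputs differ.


Differences: statement counts differ; and local variable names differ — yet all 25 inputs agree.
verdict: equivalent


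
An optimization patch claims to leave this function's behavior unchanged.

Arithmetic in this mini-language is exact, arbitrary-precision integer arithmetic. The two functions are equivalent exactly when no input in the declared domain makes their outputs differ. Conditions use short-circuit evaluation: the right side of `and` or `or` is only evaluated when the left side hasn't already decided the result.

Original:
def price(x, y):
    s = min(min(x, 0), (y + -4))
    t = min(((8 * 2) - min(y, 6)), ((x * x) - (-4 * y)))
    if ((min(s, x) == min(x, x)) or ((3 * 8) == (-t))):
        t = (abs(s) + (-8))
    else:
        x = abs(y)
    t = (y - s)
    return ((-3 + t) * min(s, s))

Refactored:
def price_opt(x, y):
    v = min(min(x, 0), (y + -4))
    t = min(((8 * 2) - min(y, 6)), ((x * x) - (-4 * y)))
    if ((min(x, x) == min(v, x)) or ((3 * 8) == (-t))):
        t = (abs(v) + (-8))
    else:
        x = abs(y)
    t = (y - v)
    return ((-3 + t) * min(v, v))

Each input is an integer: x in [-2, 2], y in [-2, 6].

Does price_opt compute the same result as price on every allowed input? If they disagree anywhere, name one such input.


Equivalent — the differences include local variable names differ, yet no declared input distinguishes the two.
Spot check at x=1, y=-1 — price: s=-5, then t=-3, then ((min(s, x) == min(x, x)) or ((3 * 8) == (-t))) is false, then x=1, then t=4, then returns -5. price_opt: v=-5, then t=-3, then ((min(x, x) == min(v, x)) or ((3 * 8) == (-t))) is false, then x=1, then t=4, then returns -5. Both give -5.
Every one of the 45 inputs gives matching results.
verdict: equivalent


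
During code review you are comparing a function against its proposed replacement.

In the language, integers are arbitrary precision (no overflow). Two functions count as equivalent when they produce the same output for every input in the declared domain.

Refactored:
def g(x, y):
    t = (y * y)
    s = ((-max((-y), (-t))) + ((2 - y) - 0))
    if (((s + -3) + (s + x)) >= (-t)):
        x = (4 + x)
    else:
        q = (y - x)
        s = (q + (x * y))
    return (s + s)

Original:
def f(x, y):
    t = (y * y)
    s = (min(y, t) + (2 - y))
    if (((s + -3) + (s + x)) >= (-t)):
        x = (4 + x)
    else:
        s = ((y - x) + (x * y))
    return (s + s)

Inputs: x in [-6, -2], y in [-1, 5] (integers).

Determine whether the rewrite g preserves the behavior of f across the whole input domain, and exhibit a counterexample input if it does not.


This is a faithful refactor — arithmetic usage differs; and constant usage differs; and statement counts differ; and min/max/abs usage differs; and local variable names differ, but the computed results match everywhere.
As a probe, take x=-5, y=4: f runs t=16, then s=2, then (((s + -3) + (s + x)) >= (-t)) is true, then x=-1, then returns 4; g runs t=16, then s=2, then (((s + -3) + (s + x)) >= (-t)) is true, then x=-1, then returns 4; both end at 4.
Across all 35 domain points the two functions coincide.
verdict: equivalent


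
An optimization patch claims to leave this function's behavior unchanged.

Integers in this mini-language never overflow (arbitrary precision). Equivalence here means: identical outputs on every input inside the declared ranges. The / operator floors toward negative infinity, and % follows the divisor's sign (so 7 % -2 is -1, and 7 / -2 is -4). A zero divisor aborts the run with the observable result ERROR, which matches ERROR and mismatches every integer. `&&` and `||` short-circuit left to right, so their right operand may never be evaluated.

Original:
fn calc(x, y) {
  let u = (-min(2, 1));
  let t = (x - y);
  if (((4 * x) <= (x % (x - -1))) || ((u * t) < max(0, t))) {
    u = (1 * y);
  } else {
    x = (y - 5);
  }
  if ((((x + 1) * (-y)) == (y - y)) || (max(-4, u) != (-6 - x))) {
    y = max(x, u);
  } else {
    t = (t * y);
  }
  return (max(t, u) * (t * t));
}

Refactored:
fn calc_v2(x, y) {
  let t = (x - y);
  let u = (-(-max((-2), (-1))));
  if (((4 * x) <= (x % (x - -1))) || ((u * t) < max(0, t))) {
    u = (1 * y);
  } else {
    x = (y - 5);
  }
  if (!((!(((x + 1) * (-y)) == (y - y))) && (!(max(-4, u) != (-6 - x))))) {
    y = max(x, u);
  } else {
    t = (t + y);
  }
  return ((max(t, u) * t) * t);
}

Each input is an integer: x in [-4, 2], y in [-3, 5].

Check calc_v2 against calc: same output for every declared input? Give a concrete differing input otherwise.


The rewrite breaks on x=-4, y=-2, where the results are 64 and -32.
calc: u := -1 | t := -2 | (((4 * x) <= (x % (x - -1))) || ((u * t) < max(0, t))): true | u := -2 | ((((x + 1) * (-y)) == (y - y)) || (max(-4, u) != (-6 - x))): false | t := 4 | result 64
calc_v2: t := -2 | u := -1 | (((4 * x) <= (x % (x - -1))) || ((u * t) < max(0, t))): true | u := -2 | (!((!(((x + 1) * (-y)) == (y - y))) && (!(max(-4, u) != (-6 - x))))): false | t := -4 | result -32
verdict: not equivalent; witness: x=-4, y=-2


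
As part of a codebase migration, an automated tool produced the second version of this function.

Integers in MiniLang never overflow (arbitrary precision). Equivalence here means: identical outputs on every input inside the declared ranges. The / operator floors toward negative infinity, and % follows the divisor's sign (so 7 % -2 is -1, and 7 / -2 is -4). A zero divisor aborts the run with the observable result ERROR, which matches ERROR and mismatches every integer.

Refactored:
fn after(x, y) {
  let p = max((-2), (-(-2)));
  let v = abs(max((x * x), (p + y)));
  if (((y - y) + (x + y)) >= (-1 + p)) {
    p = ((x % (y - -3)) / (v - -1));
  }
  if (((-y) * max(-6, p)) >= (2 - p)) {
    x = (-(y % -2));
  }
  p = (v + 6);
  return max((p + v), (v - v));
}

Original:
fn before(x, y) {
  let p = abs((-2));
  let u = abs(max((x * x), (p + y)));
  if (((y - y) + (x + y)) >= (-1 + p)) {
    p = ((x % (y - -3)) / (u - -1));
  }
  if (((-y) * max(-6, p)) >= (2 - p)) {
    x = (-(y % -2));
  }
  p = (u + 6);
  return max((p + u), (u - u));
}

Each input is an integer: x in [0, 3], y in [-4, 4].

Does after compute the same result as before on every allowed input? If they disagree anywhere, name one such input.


Comparing the listings, the differences include: constant usage differs; and local variable names differ; and min/max/abs usage differs.
One worked example (x=2, y=-1) — before: p := 2 | u := 4 | (((y - y) + (x + y)) >= (-1 + p)): true | p := 0 | (((-y) * max(-6, p)) >= (2 - p)): false | p := 10 | result 14; after: p := 2 | v := 4 | (((y - y) + (x + y)) >= (-1 + p)): true | p := 0 | (((-y) * max(-6, p)) >= (2 - p)): false | p := 10 | result 14; agreement on 14.
Across all 36 domain points the two functions coincide.
verdict: equivalent


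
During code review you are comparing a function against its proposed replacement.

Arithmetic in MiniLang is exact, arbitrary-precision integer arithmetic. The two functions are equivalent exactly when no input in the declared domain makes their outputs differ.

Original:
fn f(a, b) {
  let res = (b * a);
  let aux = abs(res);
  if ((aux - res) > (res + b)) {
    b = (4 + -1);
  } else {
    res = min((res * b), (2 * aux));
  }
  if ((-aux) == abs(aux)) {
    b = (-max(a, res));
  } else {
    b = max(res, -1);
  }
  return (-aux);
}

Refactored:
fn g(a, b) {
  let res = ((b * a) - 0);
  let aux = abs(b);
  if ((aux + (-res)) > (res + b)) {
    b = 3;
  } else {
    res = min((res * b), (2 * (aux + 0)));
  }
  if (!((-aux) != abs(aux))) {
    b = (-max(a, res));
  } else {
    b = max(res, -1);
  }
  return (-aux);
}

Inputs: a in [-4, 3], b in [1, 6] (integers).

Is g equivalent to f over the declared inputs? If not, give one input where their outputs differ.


Try a=-4, b=1.
f: res := -4 | aux := 4 | ((aux - res) > (res + b)): true | b := 3 | ((-aux) == abs(aux)): false | b := -1 | result -4
g: res := -4 | aux := 1 | ((aux + (-res)) > (res + b)): true | b := 3 | (!((-aux) != abs(aux))): false | b := -1 | result -1
-4 against -1: the behavior changed.
verdict: not equivalent; witness: a=-4, b=1


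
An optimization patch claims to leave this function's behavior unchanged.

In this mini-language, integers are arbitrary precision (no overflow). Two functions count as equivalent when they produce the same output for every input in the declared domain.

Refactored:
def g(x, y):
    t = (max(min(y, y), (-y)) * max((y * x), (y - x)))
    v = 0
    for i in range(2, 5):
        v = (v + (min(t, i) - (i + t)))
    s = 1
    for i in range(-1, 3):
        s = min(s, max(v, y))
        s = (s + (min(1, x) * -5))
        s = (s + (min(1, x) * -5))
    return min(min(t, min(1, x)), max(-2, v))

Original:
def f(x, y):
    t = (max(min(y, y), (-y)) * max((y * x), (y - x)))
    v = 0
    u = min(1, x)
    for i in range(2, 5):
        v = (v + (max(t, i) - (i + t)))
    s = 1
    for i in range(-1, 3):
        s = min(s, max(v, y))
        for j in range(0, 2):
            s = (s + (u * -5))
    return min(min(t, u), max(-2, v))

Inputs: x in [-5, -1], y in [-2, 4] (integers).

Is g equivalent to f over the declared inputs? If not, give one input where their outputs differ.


Not equivalent: x=-1, y=0 separates them (-1 vs -2).
f: t = 0; v = 0; u = -1; [i=2]; v = 0; [i=3]; v = 0; [i=4]; v = 0; s = 1; [i=-1]; s = 0; [j=0]; s = 5; [j=1]; s = 10; [i=0]; s = 0; [j=0]; s = 5; [j=1]; s = 10; [i=1]; s = 0; [j=0]; s = 5; [j=1]; s = 10; [i=2]; s = 0; [j=0]; s = 5; [j=1]; s = 10; return -1
g: t = 0; v = 0; [i=2]; v = -2; [i=3]; v = -5; [i=4]; v = -9; s = 1; [i=-1]; s = 0; s = 5; s = 10; [i=0]; s = 0; s = 5; s = 10; [i=1]; s = 0; s = 5; s = 10; [i=2]; s = 0; s = 5; s = 10; return -2
verdict: not equivalent; witness: x=-1, y=0


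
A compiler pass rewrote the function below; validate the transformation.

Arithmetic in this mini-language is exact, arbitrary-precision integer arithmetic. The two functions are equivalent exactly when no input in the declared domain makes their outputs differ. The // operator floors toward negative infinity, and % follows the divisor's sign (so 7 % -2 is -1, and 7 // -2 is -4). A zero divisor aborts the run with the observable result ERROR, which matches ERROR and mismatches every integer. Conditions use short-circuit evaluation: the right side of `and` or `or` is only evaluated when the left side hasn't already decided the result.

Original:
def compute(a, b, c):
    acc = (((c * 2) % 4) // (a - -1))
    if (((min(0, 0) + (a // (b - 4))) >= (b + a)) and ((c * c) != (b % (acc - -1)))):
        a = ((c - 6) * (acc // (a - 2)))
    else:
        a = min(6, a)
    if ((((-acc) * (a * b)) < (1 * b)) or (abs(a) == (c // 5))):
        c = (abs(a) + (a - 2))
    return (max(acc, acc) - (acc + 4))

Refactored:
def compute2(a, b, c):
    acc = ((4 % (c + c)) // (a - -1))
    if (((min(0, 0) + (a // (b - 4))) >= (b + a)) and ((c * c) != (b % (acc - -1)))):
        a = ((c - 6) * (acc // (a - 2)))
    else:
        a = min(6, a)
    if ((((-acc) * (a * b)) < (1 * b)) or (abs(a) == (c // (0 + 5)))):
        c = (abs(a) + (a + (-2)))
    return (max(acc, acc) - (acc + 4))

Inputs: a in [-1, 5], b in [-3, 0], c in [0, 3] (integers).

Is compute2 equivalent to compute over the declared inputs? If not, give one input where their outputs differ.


Try a=0, b=-3, c=0.
compute: acc := 0 | (((min(0, 0) + (a // (b - 4))) >= (b + a)) and ((c * c) != (b % (acc - -1)))): false | a := 0 | ((((-acc) * (a * b)) < (1 * b)) or (abs(a) == (c // 5))): true | c := -2 | result -4
compute2: divide-by-zero, output ERROR
-4 against ERROR: the behavior changed.
verdict: not equivalent; witness: a=0, b=-3, c=0


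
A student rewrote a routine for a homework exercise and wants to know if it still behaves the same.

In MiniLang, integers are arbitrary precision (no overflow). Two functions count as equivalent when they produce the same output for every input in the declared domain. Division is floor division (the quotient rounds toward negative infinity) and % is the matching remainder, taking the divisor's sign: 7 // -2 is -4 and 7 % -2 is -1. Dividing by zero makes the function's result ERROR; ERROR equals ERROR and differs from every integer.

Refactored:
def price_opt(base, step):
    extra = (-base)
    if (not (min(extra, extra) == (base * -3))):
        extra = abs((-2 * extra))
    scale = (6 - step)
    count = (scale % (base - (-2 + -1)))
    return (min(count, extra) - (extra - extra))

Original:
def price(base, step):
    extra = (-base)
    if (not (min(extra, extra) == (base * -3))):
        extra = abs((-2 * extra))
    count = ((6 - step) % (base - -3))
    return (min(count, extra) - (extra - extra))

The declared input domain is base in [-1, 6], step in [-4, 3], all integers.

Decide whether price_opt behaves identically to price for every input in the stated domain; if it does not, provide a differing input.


Equivalent — the differences include constant usage differs; also arithmetic usage differs; also local variable names differ; also statement counts differ, yet no declared input distinguishes the two.
Tracing base=1, step=0: price: extra becomes -1; next (not (min(extra, extra) == (base * -3))) evaluates to true; next extra becomes 2; next count becomes 2; next final value 2 | price_opt: extra becomes -1; next (not (min(extra, extra) == (base * -3))) evaluates to true; next extra becomes 2; next scale becomes 6; next count becomes 2; next final value 2 — matching result 2.
Sweeping the whole domain (64 inputs) finds no disagreement.
verdict: equivalent


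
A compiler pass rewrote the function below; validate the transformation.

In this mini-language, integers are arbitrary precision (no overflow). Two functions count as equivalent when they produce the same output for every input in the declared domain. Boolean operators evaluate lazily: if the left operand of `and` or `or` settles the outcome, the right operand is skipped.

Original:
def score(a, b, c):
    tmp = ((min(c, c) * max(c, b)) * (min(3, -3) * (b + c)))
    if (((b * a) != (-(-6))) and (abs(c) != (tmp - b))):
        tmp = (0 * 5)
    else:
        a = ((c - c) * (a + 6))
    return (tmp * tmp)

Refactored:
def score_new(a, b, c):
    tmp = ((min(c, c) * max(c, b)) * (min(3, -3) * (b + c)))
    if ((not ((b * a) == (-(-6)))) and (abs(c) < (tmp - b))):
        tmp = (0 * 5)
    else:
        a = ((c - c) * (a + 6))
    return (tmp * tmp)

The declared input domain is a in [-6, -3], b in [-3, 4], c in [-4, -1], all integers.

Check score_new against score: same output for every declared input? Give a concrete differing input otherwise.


At a=-6, b=1, c=-4: score gives 0, score_new gives 1296.
verdict: not equivalent; witness: a=-6, b=1, c=-4


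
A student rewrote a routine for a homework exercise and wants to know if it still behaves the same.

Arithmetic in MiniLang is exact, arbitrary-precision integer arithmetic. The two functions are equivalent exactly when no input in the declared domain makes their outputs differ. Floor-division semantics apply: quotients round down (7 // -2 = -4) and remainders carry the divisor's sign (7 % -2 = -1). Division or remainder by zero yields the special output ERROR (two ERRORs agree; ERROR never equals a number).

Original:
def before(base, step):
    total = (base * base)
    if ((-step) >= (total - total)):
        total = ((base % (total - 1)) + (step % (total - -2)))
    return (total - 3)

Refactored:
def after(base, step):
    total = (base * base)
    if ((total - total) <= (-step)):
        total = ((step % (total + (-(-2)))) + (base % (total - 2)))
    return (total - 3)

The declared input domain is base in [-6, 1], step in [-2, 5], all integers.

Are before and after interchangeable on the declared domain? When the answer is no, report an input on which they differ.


Run the pair on base=-6, step=-2.
before: total=36, then ((-step) >= (total - total)) is true, then total=65, then returns 62
after: total=36, then ((total - total) <= (-step)) is true, then total=64, then returns 61
62 vs 61 — the two versions disagree here.
verdict: not equivalent; witness: base=-6, step=-2


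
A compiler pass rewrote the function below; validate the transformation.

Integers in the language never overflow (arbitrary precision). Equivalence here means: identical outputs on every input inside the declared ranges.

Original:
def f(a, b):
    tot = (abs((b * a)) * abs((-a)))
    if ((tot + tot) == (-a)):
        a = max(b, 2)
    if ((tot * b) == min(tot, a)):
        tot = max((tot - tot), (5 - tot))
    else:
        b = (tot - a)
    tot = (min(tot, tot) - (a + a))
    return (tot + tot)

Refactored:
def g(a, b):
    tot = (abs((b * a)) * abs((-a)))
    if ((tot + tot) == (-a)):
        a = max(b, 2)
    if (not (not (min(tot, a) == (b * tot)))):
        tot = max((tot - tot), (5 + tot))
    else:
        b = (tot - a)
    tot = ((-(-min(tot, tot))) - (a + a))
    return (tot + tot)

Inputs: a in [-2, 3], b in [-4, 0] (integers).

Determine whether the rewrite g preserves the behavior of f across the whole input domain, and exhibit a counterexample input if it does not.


These are not equivalent — on a=-1, b=-1 the outputs split (12 vs 16).
f: tot := 1 | ((tot + tot) == (-a)): false | ((tot * b) == min(tot, a)): true | tot := 4 | tot := 6 | result 12
g: tot := 1 | ((tot + tot) == (-a)): false | (not (not (min(tot, a) == (b * tot)))): true | tot := 6 | tot := 8 | result 16
verdict: not equivalent; witness: a=-1, b=-1


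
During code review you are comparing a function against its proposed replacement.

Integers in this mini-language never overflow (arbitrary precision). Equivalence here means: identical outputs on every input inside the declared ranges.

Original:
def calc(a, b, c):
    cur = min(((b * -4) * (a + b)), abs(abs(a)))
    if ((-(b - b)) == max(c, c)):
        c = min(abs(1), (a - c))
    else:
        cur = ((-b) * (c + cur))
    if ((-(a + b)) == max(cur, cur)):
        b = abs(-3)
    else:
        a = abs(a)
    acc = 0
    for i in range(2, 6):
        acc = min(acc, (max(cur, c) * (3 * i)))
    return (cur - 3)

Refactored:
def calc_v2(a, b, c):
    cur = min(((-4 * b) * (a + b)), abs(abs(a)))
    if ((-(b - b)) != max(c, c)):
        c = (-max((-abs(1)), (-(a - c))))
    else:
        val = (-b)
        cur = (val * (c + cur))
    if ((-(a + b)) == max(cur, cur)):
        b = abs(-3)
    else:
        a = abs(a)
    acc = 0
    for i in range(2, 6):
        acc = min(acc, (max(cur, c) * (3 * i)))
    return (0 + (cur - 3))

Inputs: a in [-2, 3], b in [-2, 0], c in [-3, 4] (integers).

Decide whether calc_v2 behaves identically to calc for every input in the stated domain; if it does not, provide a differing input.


Take a=-2, b=-2, c=-3.
calc: cur = -32; ((-(b - b)) == max(c, c)) -> false; cur = -70; ((-(a + b)) == max(cur, cur)) -> false; a = 2; acc = 0; [i=2]; acc = -18; [i=3]; acc = -27; [i=4]; acc = -36; [i=5]; acc = -45; return -73
calc_v2: cur = -32; ((-(b - b)) != max(c, c)) -> true; c = 1; ((-(a + b)) == max(cur, cur)) -> false; a = 2; acc = 0; [i=2]; acc = 0; [i=3]; acc = 0; [i=4]; acc = 0; [i=5]; acc = 0; return -35
-73 against -35: the behavior changed.
verdict: not equivalent; witness: a=-2, b=-2, c=-3


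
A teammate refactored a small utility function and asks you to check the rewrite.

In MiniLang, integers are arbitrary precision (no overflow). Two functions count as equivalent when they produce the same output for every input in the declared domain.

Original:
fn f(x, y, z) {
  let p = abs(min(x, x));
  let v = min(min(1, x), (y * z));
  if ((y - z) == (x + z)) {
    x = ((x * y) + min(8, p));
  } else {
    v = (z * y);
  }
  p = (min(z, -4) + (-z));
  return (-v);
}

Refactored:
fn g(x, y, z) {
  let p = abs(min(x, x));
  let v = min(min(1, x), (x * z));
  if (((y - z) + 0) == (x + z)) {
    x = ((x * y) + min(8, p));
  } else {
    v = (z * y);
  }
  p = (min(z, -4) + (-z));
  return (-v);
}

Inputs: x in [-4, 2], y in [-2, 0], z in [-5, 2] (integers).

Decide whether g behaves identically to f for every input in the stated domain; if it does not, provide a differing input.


Try x=-4, y=0, z=2.
f: p=4, then v=-4, then ((y - z) == (x + z)) is true, then x=4, then p=-6, then returns 4
g: p=4, then v=-8, then (((y - z) + 0) == (x + z)) is true, then x=4, then p=-6, then returns 8
4 vs 8 — the two versions disagree here.
verdict: not equivalent; witness: x=-4, y=0, z=2


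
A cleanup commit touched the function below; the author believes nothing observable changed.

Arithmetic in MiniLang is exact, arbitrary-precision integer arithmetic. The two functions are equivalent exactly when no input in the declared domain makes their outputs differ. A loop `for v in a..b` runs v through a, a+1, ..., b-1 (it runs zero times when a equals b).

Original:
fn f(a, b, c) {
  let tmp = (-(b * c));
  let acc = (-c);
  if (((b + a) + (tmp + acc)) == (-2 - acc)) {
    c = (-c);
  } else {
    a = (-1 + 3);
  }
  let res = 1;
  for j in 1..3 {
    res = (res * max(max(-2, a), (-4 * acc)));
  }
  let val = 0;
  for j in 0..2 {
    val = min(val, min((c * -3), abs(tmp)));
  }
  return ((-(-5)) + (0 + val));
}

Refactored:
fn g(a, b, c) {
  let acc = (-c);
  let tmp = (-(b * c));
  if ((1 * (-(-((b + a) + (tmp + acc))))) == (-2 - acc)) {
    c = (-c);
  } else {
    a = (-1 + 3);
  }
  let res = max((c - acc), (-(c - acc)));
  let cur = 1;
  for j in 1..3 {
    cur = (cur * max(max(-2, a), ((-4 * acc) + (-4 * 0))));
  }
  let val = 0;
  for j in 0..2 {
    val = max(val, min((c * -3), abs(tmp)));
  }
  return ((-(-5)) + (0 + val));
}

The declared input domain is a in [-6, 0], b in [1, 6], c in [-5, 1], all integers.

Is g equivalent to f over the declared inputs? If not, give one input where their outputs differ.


Try a=-6, b=1, c=-5.
f: tmp = 5; acc = 5; (((b + a) + (tmp + acc)) == (-2 - acc)) -> false; a = 2; res = 1; [j=1]; res = 2; [j=2]; res = 4; val = 0; [j=0]; val = 0; [j=1]; val = 0; return 5
g: acc = 5; tmp = 5; ((1 * (-(-((b + a) + (tmp + acc))))) == (-2 - acc)) -> false; a = 2; res = 10; cur = 1; [j=1]; cur = 2; [j=2]; cur = 4; val = 0; [j=0]; val = 5; [j=1]; val = 5; return 10
5 against 10: the behavior changed.
verdict: not equivalent; witness: a=-6, b=1, c=-5


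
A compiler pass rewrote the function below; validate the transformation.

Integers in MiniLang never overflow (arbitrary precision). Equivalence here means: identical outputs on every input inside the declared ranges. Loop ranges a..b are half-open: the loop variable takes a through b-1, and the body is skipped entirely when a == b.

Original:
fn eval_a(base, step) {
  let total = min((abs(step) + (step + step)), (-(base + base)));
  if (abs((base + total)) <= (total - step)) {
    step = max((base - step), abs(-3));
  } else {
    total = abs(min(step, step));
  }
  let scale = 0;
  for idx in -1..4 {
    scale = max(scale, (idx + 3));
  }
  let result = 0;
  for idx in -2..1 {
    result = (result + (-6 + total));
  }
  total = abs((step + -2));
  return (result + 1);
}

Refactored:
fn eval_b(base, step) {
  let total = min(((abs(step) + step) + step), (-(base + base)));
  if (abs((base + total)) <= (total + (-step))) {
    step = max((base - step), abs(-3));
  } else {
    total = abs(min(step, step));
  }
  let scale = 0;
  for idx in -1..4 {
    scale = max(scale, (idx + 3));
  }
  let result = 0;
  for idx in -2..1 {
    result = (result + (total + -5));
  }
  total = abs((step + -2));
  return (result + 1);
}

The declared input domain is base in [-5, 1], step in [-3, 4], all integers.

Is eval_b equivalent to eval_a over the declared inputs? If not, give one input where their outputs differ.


Try base=-5, step=-3.
eval_a: total = -3; (abs((base + total)) <= (total - step)) -> false; total = 3; scale = 0; [idx=-1]; scale = 2; [idx=0]; scale = 3; [idx=1]; scale = 4; [idx=2]; scale = 5; [idx=3]; scale = 6; result = 0; [idx=-2]; result = -3; [idx=-1]; result = -6; [idx=0]; result = -9; total = 5; return -8
eval_b: total = -3; (abs((base + total)) <= (total + (-step))) -> false; total = 3; scale = 0; [idx=-1]; scale = 2; [idx=0]; scale = 3; [idx=1]; scale = 4; [idx=2]; scale = 5; [idx=3]; scale = 6; result = 0; [idx=-2]; result = -2; [idx=-1]; result = -4; [idx=0]; result = -6; total = 5; return -5
-8 against -5: the behavior changed.
verdict: not equivalent; witness: base=-5, step=-3


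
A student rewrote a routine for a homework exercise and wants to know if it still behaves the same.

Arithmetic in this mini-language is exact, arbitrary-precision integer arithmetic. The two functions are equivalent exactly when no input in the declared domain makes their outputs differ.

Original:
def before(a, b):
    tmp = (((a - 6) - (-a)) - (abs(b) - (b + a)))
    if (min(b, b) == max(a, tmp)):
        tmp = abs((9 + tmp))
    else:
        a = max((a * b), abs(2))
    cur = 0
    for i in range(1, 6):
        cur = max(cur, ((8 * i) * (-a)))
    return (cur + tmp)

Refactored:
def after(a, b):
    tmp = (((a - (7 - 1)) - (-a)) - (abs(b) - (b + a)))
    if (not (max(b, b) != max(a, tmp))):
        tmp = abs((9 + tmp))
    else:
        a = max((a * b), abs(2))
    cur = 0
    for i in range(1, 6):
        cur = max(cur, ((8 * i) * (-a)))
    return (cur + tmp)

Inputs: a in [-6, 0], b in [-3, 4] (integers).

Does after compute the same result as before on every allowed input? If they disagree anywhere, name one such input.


Equivalent. The suspicious edit (`min(b, b)` became `max(b, b)`) never changes the result for any input inside the declared domain.
An exhaustive pass over the 56 declared inputs shows identical outputs.
As a probe, take a=-4, b=-2: before runs tmp := -22 | (min(b, b) == max(a, tmp)): false | a := 8 | cur := 0 | iter i=1: | cur := 0 | iter i=2: | cur := 0 | iter i=3: | cur := 0 | iter i=4: | cur := 0 | iter i=5: | cur := 0 | result -22; after runs tmp := -22 | (not (max(b, b) != max(a, tmp))): false | a := 8 | cur := 0 | iter i=1: | cur := 0 | iter i=2: | cur := 0 | iter i=3: | cur := 0 | iter i=4: | cur := 0 | iter i=5: | cur := 0 | result -22; both end at -22.
verdict: equivalent
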